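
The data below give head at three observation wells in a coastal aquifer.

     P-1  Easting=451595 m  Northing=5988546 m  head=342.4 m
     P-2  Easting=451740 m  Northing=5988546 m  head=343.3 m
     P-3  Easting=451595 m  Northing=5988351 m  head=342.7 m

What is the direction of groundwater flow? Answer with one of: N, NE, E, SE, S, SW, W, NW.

∂h/∂x = (343.3 − 342.4) / (451740 − 451595) = +0.006207
∂h/∂y = (342.7 − 342.4) / (5988351 − 5988546) = -0.001538
Flow = −∇h = (-0.006207 east, +0.001538 north), which points west.

W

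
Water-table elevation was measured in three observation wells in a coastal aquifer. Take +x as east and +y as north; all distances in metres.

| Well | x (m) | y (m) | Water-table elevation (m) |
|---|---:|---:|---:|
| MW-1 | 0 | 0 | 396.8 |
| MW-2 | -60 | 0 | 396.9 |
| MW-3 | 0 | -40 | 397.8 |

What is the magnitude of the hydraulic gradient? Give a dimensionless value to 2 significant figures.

∂h/∂x = (396.9 − 396.8) / (-60 − 0) = -0.001667
∂h/∂y = (397.8 − 396.8) / (-40 − 0) = -0.02500
|∇h| = √(-0.001667² + -0.02500²) = 0.02506

0.025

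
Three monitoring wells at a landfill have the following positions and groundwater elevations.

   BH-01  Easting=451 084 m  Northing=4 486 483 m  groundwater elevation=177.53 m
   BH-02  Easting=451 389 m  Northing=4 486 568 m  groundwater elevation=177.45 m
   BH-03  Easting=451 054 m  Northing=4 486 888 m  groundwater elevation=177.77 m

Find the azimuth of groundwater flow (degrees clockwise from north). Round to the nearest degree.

143°

Taking BH-01 as reference: BH-02−BH-01 = (305, 85, -0.08); BH-03−BH-01 = (-30, 405, +0.24).
Determinant of the coordinate differences = 305·405 − (-30)·85 = 126075.
∂h/∂x = [(-0.08)·405 − (+0.24)·85] / 126075 = -0.0004188
∂h/∂y = [305·(+0.24) − (-30)·(-0.08)] / 126075 = +0.0005616
Flow direction (−∇h) has components (+0.0004188 E, -0.0005616 N).
Azimuth = atan2(E, N) = atan2(+0.0004188, -0.0005616) = 143.3° ≈ 143°.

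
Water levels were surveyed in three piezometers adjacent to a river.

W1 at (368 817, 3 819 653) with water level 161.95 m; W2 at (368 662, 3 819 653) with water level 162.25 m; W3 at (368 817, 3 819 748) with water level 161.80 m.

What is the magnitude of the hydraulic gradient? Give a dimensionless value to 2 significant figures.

∂h/∂x = (162.25 − 161.95) / (368662 − 368817) = -0.001935
∂h/∂y = (161.80 − 161.95) / (3819748 − 3819653) = -0.001579
|∇h| = √(-0.001935² + -0.001579²) = 0.002497

0.0025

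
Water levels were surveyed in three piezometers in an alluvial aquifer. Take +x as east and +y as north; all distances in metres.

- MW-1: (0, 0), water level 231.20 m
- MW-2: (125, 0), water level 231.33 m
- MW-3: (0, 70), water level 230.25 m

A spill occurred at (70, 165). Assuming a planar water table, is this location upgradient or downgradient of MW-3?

downgradient

∂h/∂x = (231.33 − 231.20) / (125 − 0) = +0.001040
∂h/∂y = (230.25 − 231.20) / (70 − 0) = -0.01357
Head at (70, 165) = 231.20 + (+0.001040)·(70) + (-0.01357)·(165) = 229.03 m.
That is lower than the 230.25 m at MW-3, so the point is downgradient.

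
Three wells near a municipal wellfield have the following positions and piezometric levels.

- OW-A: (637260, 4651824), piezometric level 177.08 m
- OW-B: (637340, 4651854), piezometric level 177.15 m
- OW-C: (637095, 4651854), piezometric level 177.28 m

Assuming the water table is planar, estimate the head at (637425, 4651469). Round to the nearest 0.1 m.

Differences from OW-A: to OW-B (Δx, Δy, Δh) = (80, 30, +0.07); to OW-C = (-165, 30, +0.20).
Determinant of the coordinate differences = 80·30 − (-165)·30 = 7350.
∂h/∂x = [(+0.07)·30 − (+0.20)·30] / 7350 = -0.0005306
∂h/∂y = [80·(+0.20) − (-165)·(+0.07)] / 7350 = +0.003748
h(637425, 4651469) = 177.08 + (-0.0005306)·(165) + (+0.003748)·(-355) = 177.08 -0.088 -1.331 = 175.662 m.

175.7 m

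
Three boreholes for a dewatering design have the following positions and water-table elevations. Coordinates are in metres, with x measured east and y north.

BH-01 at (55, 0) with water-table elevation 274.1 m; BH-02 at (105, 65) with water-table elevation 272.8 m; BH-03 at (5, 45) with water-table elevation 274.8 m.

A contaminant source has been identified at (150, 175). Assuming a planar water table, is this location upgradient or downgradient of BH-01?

downgradient

Taking BH-01 as reference: BH-02−BH-01 = (50, 65, -1.3); BH-03−BH-01 = (-50, 45, +0.7).
Determinant of the coordinate differences = 50·45 − (-50)·65 = 5500.
∂h/∂x = [(-1.3)·45 − (+0.7)·65] / 5500 = -0.01891
∂h/∂y = [50·(+0.7) − (-50)·(-1.3)] / 5500 = -0.005455
Head at (150, 175) = 274.1 + (-0.01891)·(95) + (-0.005455)·(175) = 271.35 m.
That is lower than the 274.1 m at BH-01, so the point is downgradient.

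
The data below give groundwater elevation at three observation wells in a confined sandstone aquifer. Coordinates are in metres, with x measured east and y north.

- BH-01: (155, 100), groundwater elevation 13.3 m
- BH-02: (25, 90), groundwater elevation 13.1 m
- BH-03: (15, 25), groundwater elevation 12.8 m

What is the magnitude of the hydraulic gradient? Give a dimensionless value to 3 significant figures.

Differences from BH-01: to BH-02 (Δx, Δy, Δh) = (-130, -10, -0.2); to BH-03 = (-140, -75, -0.5).
Solve a·Δx + b·Δy = Δh: det = (-130)·(-75) − (-140)·(-10) = 8350.
∂h/∂x = [(-0.2)·(-75) − (-0.5)·(-10)] / 8350 = +0.001198
∂h/∂y = [(-130)·(-0.5) − (-140)·(-0.2)] / 8350 = +0.004431
|∇h| = √(0.001198² + 0.004431²) = 0.00459

0.00459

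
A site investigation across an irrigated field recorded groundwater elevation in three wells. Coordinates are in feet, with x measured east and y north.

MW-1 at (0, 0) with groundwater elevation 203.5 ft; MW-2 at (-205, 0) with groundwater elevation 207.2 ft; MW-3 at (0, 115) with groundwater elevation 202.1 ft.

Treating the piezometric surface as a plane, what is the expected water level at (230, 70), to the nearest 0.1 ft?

∂h/∂x = (207.2 − 203.5) / (-205 − 0) = -0.01805
∂h/∂y = (202.1 − 203.5) / (115 − 0) = -0.01217
h(230, 70) = 203.5 + (-0.01805)·(230) + (-0.01217)·(70) = 203.5 -4.151 -0.852 = 198.497 ft.

198.5 ft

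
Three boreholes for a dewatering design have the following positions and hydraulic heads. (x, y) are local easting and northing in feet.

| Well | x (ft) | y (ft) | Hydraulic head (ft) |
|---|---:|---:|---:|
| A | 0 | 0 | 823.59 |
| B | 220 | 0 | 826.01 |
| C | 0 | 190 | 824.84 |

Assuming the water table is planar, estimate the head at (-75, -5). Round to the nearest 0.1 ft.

822.7 ft

∂h/∂x = (826.01 − 823.59) / (220 − 0) = +0.01100
∂h/∂y = (824.84 − 823.59) / (190 − 0) = +0.006579
h(-75, -5) = 823.59 + (+0.01100)·(-75) + (+0.006579)·(-5) = 823.59 -0.825 -0.033 = 822.732 ft.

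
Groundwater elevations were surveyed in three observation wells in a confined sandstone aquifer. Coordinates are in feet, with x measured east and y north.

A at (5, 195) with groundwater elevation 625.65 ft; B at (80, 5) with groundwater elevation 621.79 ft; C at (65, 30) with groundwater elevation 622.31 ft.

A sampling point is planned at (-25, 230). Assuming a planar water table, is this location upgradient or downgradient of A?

upgradient

Differences from A: to B (Δx, Δy, Δh) = (75, -190, -3.86); to C = (60, -165, -3.34).
Solve a·Δx + b·Δy = Δh: det = 75·(-165) − 60·(-190) = -975.
∂h/∂x = [(-3.86)·(-165) − (-3.34)·(-190)] / -975 = -0.002359
∂h/∂y = [75·(-3.34) − 60·(-3.86)] / -975 = +0.01938
Head at (-25, 230) = 625.65 + (-0.002359)·(-30) + (+0.01938)·(35) = 626.40 ft.
That is higher than the 625.65 ft at A, so the point is upgradient.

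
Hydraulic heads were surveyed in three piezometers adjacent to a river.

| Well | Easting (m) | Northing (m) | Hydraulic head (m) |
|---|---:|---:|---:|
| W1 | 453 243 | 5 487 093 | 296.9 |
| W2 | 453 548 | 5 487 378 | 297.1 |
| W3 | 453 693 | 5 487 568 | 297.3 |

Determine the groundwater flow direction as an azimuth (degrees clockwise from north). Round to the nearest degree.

Taking W1 as reference: W2−W1 = (305, 285, +0.2); W3−W1 = (450, 475, +0.4).
Determinant of the coordinate differences = 305·475 − 450·285 = 16625.
∂h/∂x = [(+0.2)·475 − (+0.4)·285] / 16625 = -0.001143
∂h/∂y = [305·(+0.4) − 450·(+0.2)] / 16625 = +0.001925
Flow direction (−∇h) has components (+0.001143 E, -0.001925 N).
Azimuth = atan2(E, N) = atan2(+0.001143, -0.001925) = 149.3° ≈ 149°.

149°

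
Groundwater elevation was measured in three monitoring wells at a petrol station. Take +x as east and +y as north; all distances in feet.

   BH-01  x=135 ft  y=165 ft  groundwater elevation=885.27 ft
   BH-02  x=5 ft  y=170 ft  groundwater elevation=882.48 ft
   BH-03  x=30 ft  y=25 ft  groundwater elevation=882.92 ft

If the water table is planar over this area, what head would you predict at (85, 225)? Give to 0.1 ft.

Differences from BH-01: to BH-02 (Δx, Δy, Δh) = (-130, 5, -2.79); to BH-03 = (-105, -140, -2.35).
Determinant of the coordinate differences = (-130)·(-140) − (-105)·5 = 18725.
∂h/∂x = [(-2.79)·(-140) − (-2.35)·5] / 18725 = +0.02149
∂h/∂y = [(-130)·(-2.35) − (-105)·(-2.79)] / 18725 = +0.0006702
h(85, 225) = 885.27 + (+0.02149)·(-50) + (+0.0006702)·(60) = 885.27 -1.074 +0.040 = 884.236 ft.

884.2 ft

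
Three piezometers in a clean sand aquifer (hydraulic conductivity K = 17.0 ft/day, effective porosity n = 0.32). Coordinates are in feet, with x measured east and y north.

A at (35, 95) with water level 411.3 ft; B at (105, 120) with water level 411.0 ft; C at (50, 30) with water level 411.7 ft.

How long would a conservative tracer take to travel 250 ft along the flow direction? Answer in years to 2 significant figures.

Taking A as reference: B−A = (70, 25, -0.3); C−A = (15, -65, +0.4).
Solve a·Δx + b·Δy = Δh: det = 70·(-65) − 15·25 = -4925.
∂h/∂x = [(-0.3)·(-65) − (+0.4)·25] / -4925 = -0.001929
∂h/∂y = [70·(+0.4) − 15·(-0.3)] / -4925 = -0.006599
|∇h| = √(-0.001929² + -0.006599²) = 0.006875
Seepage velocity v = K·i/n = 17.0 × 0.006875 / 0.32 = 0.3652 ft/day.
t = 250 / 0.3652 = 684.6 days = 1.87 years.

1.9 years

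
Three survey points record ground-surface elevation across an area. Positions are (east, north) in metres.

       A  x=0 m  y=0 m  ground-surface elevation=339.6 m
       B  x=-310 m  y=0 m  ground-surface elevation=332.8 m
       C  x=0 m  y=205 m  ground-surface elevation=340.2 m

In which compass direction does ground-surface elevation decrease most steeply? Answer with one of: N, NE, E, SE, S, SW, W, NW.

∂z/∂x = (332.8 − 339.6) / (-310 − 0) = +0.02194
∂z/∂y = (340.2 − 339.6) / (205 − 0) = +0.002927
Steepest decrease is along −∇f = (-0.02194 E, -0.002927 N) → west.

W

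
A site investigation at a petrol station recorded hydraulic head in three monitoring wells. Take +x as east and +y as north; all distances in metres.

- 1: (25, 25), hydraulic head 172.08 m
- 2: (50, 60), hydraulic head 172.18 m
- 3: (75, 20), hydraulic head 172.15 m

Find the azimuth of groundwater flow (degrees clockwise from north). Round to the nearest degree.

Taking 1 as reference: 2−1 = (25, 35, +0.10); 3−1 = (50, -5, +0.07).
Solve a·Δx + b·Δy = Δh: det = 25·(-5) − 50·35 = -1875.
∂h/∂x = [(+0.10)·(-5) − (+0.07)·35] / -1875 = +0.001573
∂h/∂y = [25·(+0.07) − 50·(+0.10)] / -1875 = +0.001733
Flow direction (−∇h) has components (-0.001573 E, -0.001733 N).
Azimuth = atan2(E, N) = atan2(-0.001573, -0.001733) = 222.2° ≈ 222°.

222°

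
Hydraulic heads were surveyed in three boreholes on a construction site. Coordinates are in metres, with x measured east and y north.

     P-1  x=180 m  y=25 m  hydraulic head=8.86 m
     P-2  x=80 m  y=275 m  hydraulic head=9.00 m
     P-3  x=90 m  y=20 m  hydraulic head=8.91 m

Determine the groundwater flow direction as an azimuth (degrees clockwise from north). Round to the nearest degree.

Taking P-1 as reference: P-2−P-1 = (-100, 250, +0.14); P-3−P-1 = (-90, -5, +0.05).
Determinant of the coordinate differences = (-100)·(-5) − (-90)·250 = 23000.
∂h/∂x = [(+0.14)·(-5) − (+0.05)·250] / 23000 = -0.0005739
∂h/∂y = [(-100)·(+0.05) − (-90)·(+0.14)] / 23000 = +0.0003304
Flow direction (−∇h) has components (+0.0005739 E, -0.0003304 N).
Azimuth = atan2(E, N) = atan2(+0.0005739, -0.0003304) = 119.9° ≈ 120°.

120°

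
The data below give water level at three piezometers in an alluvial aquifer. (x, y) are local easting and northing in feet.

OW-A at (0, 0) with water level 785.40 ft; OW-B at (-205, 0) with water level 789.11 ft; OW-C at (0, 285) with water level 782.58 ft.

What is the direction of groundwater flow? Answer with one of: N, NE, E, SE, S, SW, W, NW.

NE

∂h/∂x = (789.11 − 785.40) / (-205 − 0) = -0.01810
∂h/∂y = (782.58 − 785.40) / (285 − 0) = -0.009895
Flow = −∇h = (+0.01810 east, +0.009895 north), which points northeast.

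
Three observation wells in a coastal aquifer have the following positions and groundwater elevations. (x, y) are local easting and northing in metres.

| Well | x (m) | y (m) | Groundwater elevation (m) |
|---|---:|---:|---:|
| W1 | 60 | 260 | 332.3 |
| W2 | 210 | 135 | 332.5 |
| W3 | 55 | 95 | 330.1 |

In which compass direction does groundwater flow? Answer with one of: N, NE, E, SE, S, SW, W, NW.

Differences from W1: to W2 (Δx, Δy, Δh) = (150, -125, +0.2); to W3 = (-5, -165, -2.2).
Solve a·Δx + b·Δy = Δh: det = 150·(-165) − (-5)·(-125) = -25375.
∂h/∂x = [(+0.2)·(-165) − (-2.2)·(-125)] / -25375 = +0.01214
∂h/∂y = [150·(-2.2) − (-5)·(+0.2)] / -25375 = +0.01297
Flow = −∇h = (-0.01214 east, -0.01297 north), which points southwest.

SW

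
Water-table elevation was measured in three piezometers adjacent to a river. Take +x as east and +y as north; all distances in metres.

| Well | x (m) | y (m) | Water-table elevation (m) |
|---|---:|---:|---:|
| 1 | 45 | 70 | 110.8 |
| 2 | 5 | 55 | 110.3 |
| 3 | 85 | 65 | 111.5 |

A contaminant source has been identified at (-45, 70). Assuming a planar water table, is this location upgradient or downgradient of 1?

Three-point gradient (reference 1): Δ to 2 = (-40, -15, -0.5), Δ to 3 = (40, -5, +0.7).
∂h/∂x = +0.01625, ∂h/∂y = -0.01000 (det = 800).
Head at (-45, 70) = 110.8 + (+0.01625)·(-90) + (-0.01000)·(0) = 109.34 m.
That is lower than the 110.8 m at 1, so the point is downgradient.

downgradient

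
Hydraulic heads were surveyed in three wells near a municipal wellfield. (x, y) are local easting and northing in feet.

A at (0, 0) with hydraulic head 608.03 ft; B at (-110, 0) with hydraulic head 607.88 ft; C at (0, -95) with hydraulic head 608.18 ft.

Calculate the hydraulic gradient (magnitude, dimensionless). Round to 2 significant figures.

∂h/∂x = (607.88 − 608.03) / (-110 − 0) = +0.001364
∂h/∂y = (608.18 − 608.03) / (-95 − 0) = -0.001579
|∇h| = √(0.001364² + -0.001579²) = 0.002087

0.0021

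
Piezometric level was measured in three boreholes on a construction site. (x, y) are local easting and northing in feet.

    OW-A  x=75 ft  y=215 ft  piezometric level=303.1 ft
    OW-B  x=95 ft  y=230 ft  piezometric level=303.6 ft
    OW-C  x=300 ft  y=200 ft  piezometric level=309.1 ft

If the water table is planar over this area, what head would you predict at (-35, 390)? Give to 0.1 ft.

With h = a·x + b·y + c and OW-A as origin, the differences give:
  20·a + 15·b = +0.5
  225·a + (-15)·b = +6.0
Eliminate b (×(-15) and ×15, subtract): -3675·a = -97.50 → a = ∂h/∂x = +0.02653
Back-substitute: b = ∂h/∂y = -0.002041.
h(-35, 390) = 303.1 + (+0.02653)·(-110) + (-0.002041)·(175) = 303.1 -2.918 -0.357 = 299.824 ft.

299.8 ft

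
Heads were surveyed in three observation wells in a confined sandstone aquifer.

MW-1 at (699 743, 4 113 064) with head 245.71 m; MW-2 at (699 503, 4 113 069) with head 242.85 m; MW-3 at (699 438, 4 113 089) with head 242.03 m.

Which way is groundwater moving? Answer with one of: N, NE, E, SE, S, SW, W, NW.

W

Taking MW-1 as reference: MW-2−MW-1 = (-240, 5, -2.86); MW-3−MW-1 = (-305, 25, -3.68).
Determinant of the coordinate differences = (-240)·25 − (-305)·5 = -4475.
∂h/∂x = [(-2.86)·25 − (-3.68)·5] / -4475 = +0.01187
∂h/∂y = [(-240)·(-3.68) − (-305)·(-2.86)] / -4475 = -0.002436
Flow = −∇h = (-0.01187 east, +0.002436 north), which points west.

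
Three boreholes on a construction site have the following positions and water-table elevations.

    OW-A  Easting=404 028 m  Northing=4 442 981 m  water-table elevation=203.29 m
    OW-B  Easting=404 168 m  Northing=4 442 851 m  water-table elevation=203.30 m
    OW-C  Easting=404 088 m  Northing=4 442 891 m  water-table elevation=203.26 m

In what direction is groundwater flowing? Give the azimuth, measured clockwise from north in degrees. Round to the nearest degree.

With h = a·x + b·y + c and OW-A as origin, the differences give:
  140·a + (-130)·b = +0.01
  60·a + (-90)·b = -0.03
Eliminate b (×(-90) and ×(-130), subtract): -4800·a = -4.800 → a = ∂h/∂x = +0.001000
Back-substitute: b = ∂h/∂y = +0.001000.
Flow direction (−∇h) has components (-0.001000 E, -0.001000 N).
Azimuth = atan2(E, N) = atan2(-0.001000, -0.001000) = 225.0° ≈ 225°.

225°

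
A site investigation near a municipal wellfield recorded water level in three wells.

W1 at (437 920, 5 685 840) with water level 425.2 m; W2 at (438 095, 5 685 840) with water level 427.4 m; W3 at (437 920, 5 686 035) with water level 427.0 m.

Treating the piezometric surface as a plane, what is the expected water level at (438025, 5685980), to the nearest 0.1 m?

427.8 m

∂h/∂x = (427.4 − 425.2) / (438095 − 437920) = +0.01257
∂h/∂y = (427.0 − 425.2) / (5686035 − 5685840) = +0.009231
h(438025, 5685980) = 425.2 + (+0.01257)·(105) + (+0.009231)·(140) = 425.2 +1.320 +1.292 = 427.812 m.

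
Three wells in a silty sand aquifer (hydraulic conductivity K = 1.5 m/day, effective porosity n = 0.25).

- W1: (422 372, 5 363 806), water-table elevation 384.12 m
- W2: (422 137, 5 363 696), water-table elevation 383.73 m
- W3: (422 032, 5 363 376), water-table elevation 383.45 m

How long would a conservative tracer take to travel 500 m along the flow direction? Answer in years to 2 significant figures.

With h = a·x + b·y + c and W1 as origin, the differences give:
  (-235)·a + (-110)·b = -0.39
  (-340)·a + (-430)·b = -0.67
Eliminate b (×(-430) and ×(-110), subtract): 63650·a = 94.000 → a = ∂h/∂x = +0.001477
Back-substitute: b = ∂h/∂y = +0.0003904.
|∇h| = √(0.001477² + 0.0003904²) = 0.001528
Seepage velocity v = K·i/n = 1.5 × 0.001528 / 0.25 = 0.009168 m/day.
t = 500 / 0.009168 = 5.454e+04 days = 149 years.

150 years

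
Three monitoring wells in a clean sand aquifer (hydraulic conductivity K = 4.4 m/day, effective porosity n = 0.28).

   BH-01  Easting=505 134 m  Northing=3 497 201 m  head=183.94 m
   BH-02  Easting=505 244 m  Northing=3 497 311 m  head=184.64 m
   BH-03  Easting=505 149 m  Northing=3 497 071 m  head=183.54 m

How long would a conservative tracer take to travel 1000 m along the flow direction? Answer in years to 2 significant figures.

39 years

Taking BH-01 as reference: BH-02−BH-01 = (110, 110, +0.70); BH-03−BH-01 = (15, -130, -0.40).
Solve a·Δx + b·Δy = Δh: det = 110·(-130) − 15·110 = -15950.
∂h/∂x = [(+0.70)·(-130) − (-0.40)·110] / -15950 = +0.002947
∂h/∂y = [110·(-0.40) − 15·(+0.70)] / -15950 = +0.003417
|∇h| = √(0.002947² + 0.003417²) = 0.004512
Seepage velocity v = K·i/n = 4.4 × 0.004512 / 0.28 = 0.0709 m/day.
t = 1000 / 0.0709 = 1.41e+04 days = 38.6 years.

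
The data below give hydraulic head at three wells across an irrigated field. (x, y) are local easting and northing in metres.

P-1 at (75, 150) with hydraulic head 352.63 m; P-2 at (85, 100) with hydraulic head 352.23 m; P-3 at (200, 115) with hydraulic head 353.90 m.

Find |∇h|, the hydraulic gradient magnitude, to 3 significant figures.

Differences from P-1: to P-2 (Δx, Δy, Δh) = (10, -50, -0.40); to P-3 = (125, -35, +1.27).
Solve a·Δx + b·Δy = Δh: det = 10·(-35) − 125·(-50) = 5900.
∂h/∂x = [(-0.40)·(-35) − (+1.27)·(-50)] / 5900 = +0.01314
∂h/∂y = [10·(+1.27) − 125·(-0.40)] / 5900 = +0.01063
|∇h| = √(0.01314² + 0.01063²) = 0.0169

0.0169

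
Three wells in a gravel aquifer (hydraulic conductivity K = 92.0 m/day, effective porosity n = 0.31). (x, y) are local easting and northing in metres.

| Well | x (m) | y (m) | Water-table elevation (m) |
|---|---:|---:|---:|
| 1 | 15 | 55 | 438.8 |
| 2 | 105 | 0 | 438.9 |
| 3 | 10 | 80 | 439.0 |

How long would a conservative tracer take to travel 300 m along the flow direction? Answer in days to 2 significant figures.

87 days

With h = a·x + b·y + c and 1 as origin, the differences give:
  90·a + (-55)·b = +0.1
  (-5)·a + 25·b = +0.2
Eliminate b (×25 and ×(-55), subtract): 1975·a = 13.50 → a = ∂h/∂x = +0.006835
Back-substitute: b = ∂h/∂y = +0.009367.
|∇h| = √(0.006835² + 0.009367²) = 0.0116
Seepage velocity v = K·i/n = 92.0 × 0.0116 / 0.31 = 3.443 m/day.
t = 300 / 3.443 = 87.13 days.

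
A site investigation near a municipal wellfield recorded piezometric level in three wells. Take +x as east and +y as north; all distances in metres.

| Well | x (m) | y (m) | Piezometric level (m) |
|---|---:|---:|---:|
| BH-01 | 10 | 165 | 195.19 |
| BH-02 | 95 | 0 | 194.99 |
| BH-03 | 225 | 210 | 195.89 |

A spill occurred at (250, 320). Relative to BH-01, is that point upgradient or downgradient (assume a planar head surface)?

upgradient

Three-point gradient (reference BH-01): Δ to BH-02 = (85, -165, -0.20), Δ to BH-03 = (215, 45, +0.70).
∂h/∂x = +0.002710, ∂h/∂y = +0.002608 (det = 39300).
Head at (250, 320) = 195.19 + (+0.002710)·(240) + (+0.002608)·(155) = 196.24 m.
That is higher than the 195.19 m at BH-01, so the point is upgradient.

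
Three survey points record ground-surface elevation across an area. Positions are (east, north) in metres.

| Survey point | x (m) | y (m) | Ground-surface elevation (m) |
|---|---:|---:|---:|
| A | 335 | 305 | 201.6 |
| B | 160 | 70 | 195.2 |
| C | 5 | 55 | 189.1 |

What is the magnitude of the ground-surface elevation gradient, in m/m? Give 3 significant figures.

0.0396 m/m

Taking A as reference: B−A = (-175, -235, -6.4); C−A = (-330, -250, -12.5).
Determinant of the coordinate differences = (-175)·(-250) − (-330)·(-235) = -33800.
∂z/∂x = [(-6.4)·(-250) − (-12.5)·(-235)] / -33800 = +0.03957
∂z/∂y = [(-175)·(-12.5) − (-330)·(-6.4)] / -33800 = -0.002234
|∇f| = √(0.03957² + -0.002234²) = 0.03963 m/m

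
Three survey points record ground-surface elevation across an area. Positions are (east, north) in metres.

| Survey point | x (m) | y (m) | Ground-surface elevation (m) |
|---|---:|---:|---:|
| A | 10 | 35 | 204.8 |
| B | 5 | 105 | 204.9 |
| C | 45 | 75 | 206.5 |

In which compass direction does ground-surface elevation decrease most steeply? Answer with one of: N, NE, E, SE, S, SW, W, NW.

W

With z = a·x + b·y + c and A as origin, the differences give:
  (-5)·a + 70·b = +0.1
  35·a + 40·b = +1.7
Eliminate b (×40 and ×70, subtract): -2650·a = -115.00 → a = ∂z/∂x = +0.04340
Back-substitute: b = ∂z/∂y = +0.004528.
Steepest decrease is along −∇f = (-0.04340 E, -0.004528 N) → west.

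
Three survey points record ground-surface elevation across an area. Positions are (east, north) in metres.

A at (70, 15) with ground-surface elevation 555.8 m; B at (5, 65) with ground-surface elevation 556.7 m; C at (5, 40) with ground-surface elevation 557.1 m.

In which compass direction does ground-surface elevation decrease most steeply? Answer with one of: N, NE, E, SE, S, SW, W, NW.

NE

Taking A as reference: B−A = (-65, 50, +0.9); C−A = (-65, 25, +1.3).
Solve a·Δx + b·Δy = Δz: det = (-65)·25 − (-65)·50 = 1625.
∂z/∂x = [(+0.9)·25 − (+1.3)·50] / 1625 = -0.02615
∂z/∂y = [(-65)·(+1.3) − (-65)·(+0.9)] / 1625 = -0.01600
Steepest decrease is along −∇f = (+0.02615 E, +0.01600 N) → northeast.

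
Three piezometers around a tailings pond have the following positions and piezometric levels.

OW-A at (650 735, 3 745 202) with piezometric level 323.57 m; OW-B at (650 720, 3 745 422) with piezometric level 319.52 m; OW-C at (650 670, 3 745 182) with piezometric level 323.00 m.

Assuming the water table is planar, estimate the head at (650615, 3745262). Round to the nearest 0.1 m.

320.8 m

Taking OW-A as reference: OW-B−OW-A = (-15, 220, -4.05); OW-C−OW-A = (-65, -20, -0.57).
Determinant of the coordinate differences = (-15)·(-20) − (-65)·220 = 14600.
∂h/∂x = [(-4.05)·(-20) − (-0.57)·220] / 14600 = +0.01414
∂h/∂y = [(-15)·(-0.57) − (-65)·(-4.05)] / 14600 = -0.01745
h(650615, 3745262) = 323.57 + (+0.01414)·(-120) + (-0.01745)·(60) = 323.57 -1.696 -1.047 = 320.827 m.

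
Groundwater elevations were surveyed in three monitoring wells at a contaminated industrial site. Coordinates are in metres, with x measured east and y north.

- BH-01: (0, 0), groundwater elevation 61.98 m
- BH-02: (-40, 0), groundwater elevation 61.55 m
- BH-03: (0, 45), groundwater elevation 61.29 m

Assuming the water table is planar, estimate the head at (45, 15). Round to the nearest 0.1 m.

62.2 m

∂h/∂x = (61.55 − 61.98) / (-40 − 0) = +0.01075
∂h/∂y = (61.29 − 61.98) / (45 − 0) = -0.01533
h(45, 15) = 61.98 + (+0.01075)·(45) + (-0.01533)·(15) = 61.98 +0.484 -0.230 = 62.234 m.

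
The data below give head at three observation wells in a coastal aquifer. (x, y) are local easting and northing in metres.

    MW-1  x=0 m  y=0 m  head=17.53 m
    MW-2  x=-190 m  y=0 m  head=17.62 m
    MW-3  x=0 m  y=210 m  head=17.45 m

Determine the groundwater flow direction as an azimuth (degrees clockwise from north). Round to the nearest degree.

∂h/∂x = (17.62 − 17.53) / (-190 − 0) = -0.0004737
∂h/∂y = (17.45 − 17.53) / (210 − 0) = -0.0003810
Flow direction (−∇h) has components (+0.0004737 E, +0.0003810 N).
Azimuth = atan2(E, N) = atan2(+0.0004737, +0.0003810) = 51.2° ≈ 051°.

051°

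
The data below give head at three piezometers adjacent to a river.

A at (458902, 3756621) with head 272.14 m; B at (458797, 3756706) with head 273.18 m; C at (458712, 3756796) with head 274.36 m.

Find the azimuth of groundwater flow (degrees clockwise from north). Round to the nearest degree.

Taking A as reference: B−A = (-105, 85, +1.04); C−A = (-190, 175, +2.22).
Solve a·Δx + b·Δy = Δh: det = (-105)·175 − (-190)·85 = -2225.
∂h/∂x = [(+1.04)·175 − (+2.22)·85] / -2225 = +0.003011
∂h/∂y = [(-105)·(+2.22) − (-190)·(+1.04)] / -2225 = +0.01596
Flow direction (−∇h) has components (-0.003011 E, -0.01596 N).
Azimuth = atan2(E, N) = atan2(-0.003011, -0.01596) = 190.7° ≈ 191°.

191°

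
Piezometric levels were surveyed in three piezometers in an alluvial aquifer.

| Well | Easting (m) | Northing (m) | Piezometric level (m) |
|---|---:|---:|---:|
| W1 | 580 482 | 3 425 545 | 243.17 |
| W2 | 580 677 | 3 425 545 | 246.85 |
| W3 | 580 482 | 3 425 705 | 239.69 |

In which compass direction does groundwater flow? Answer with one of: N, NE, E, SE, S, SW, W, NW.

NW

∂h/∂x = (246.85 − 243.17) / (580677 − 580482) = +0.01887
∂h/∂y = (239.69 − 243.17) / (3425705 − 3425545) = -0.02175
Flow = −∇h = (-0.01887 east, +0.02175 north), which points northwest.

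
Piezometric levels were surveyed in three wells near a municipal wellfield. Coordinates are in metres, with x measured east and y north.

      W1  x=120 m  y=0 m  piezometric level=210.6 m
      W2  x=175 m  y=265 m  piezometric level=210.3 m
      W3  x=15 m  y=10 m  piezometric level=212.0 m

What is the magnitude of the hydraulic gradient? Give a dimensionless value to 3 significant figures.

0.0133

With h = a·x + b·y + c and W1 as origin, the differences give:
  55·a + 265·b = -0.3
  (-105)·a + 10·b = +1.4
Eliminate b (×10 and ×265, subtract): 28375·a = -374.00 → a = ∂h/∂x = -0.01318
Back-substitute: b = ∂h/∂y = +0.001604.
|∇h| = √(-0.01318² + 0.001604²) = 0.01328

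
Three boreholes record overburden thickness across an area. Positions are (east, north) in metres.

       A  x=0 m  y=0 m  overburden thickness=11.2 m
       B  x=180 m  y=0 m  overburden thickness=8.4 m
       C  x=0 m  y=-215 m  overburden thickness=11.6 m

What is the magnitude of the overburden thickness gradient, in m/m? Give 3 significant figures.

∂d/∂x = (8.4 − 11.2) / (180 − 0) = -0.01556
∂d/∂y = (11.6 − 11.2) / (-215 − 0) = -0.001860
|∇f| = √(-0.01556² + -0.001860²) = 0.01567 m/m

0.0157 m/m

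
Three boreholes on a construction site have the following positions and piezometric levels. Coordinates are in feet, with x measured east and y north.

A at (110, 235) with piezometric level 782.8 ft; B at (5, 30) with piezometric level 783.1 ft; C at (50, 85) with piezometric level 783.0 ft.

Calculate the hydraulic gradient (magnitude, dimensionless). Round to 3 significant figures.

With h = a·x + b·y + c and A as origin, the differences give:
  (-105)·a + (-205)·b = +0.3
  (-60)·a + (-150)·b = +0.2
Eliminate b (×(-150) and ×(-205), subtract): 3450·a = -4.00 → a = ∂h/∂x = -0.001159
Back-substitute: b = ∂h/∂y = -0.0008696.
|∇h| = √(-0.001159² + -0.0008696²) = 0.001449

0.00145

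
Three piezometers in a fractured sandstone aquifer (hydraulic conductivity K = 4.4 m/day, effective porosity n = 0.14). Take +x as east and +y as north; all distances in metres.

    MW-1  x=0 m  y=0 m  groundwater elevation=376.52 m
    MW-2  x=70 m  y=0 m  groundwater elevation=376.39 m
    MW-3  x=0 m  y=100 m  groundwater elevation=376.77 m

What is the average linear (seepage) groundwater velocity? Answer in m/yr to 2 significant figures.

∂h/∂x = (376.39 − 376.52) / (70 − 0) = -0.001857
∂h/∂y = (376.77 − 376.52) / (100 − 0) = +0.002500
|∇h| = √(-0.001857² + 0.002500²) = 0.003114
Seepage velocity v = K·i/n = 4.4 × 0.003114 / 0.14 = 0.09787 m/day = 35.75 m/yr.

36 m/yr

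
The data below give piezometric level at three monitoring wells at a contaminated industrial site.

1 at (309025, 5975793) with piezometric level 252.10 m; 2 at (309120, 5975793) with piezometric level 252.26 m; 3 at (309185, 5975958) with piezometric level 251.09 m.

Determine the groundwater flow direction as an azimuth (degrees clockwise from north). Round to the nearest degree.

With h = a·x + b·y + c and 1 as origin, the differences give:
  95·a + 0·b = +0.16
  160·a + 165·b = -1.01
Eliminate b (×165 and ×0, subtract): 15675·a = 26.400 → a = ∂h/∂x = +0.001684
Back-substitute: b = ∂h/∂y = -0.007754.
Flow direction (−∇h) has components (-0.001684 E, +0.007754 N).
Azimuth = atan2(E, N) = atan2(-0.001684, +0.007754) = 347.7° ≈ 348°.

348°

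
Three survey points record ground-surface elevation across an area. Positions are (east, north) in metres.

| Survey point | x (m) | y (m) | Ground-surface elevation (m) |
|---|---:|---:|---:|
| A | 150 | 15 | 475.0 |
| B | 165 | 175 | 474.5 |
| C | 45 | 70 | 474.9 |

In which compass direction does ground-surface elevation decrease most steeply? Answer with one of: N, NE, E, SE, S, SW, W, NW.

Differences from A: to B (Δx, Δy, Δh) = (15, 160, -0.5); to C = (-105, 55, -0.1).
Determinant of the coordinate differences = 15·55 − (-105)·160 = 17625.
∂z/∂x = [(-0.5)·55 − (-0.1)·160] / 17625 = -0.0006525
∂z/∂y = [15·(-0.1) − (-105)·(-0.5)] / 17625 = -0.003064
Steepest decrease is along −∇f = (+0.0006525 E, +0.003064 N) → north.

N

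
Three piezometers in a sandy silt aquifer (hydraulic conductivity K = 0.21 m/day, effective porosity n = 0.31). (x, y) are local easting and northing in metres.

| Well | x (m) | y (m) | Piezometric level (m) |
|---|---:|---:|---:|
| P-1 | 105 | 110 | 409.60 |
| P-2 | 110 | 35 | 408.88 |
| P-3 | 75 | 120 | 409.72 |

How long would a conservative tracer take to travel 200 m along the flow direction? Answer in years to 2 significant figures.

With h = a·x + b·y + c and P-1 as origin, the differences give:
  5·a + (-75)·b = -0.72
  (-30)·a + 10·b = +0.12
Eliminate b (×10 and ×(-75), subtract): -2200·a = 1.800 → a = ∂h/∂x = -0.0008182
Back-substitute: b = ∂h/∂y = +0.009545.
|∇h| = √(-0.0008182² + 0.009545²) = 0.00958
Seepage velocity v = K·i/n = 0.21 × 0.00958 / 0.31 = 0.00649 m/day.
t = 200 / 0.00649 = 3.082e+04 days = 84.4 years.

84 years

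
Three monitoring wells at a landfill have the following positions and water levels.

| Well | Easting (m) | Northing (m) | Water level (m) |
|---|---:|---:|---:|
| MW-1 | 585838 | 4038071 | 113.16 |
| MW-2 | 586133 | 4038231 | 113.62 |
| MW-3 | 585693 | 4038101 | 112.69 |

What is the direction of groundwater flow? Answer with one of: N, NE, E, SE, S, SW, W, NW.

NW

Three-point gradient (reference MW-1): Δ to MW-2 = (295, 160, +0.46), Δ to MW-3 = (-145, 30, -0.47).
∂h/∂x = +0.002777, ∂h/∂y = -0.002245 (det = 32050).
Flow = −∇h = (-0.002777 east, +0.002245 north), which points northwest.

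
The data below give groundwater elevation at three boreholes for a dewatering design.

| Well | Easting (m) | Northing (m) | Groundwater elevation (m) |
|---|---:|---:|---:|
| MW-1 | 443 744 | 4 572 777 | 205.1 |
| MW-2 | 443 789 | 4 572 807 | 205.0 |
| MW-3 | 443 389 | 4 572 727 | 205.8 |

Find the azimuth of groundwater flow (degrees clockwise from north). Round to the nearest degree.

076°

Taking MW-1 as reference: MW-2−MW-1 = (45, 30, -0.1); MW-3−MW-1 = (-355, -50, +0.7).
Solve a·Δx + b·Δy = Δh: det = 45·(-50) − (-355)·30 = 8400.
∂h/∂x = [(-0.1)·(-50) − (+0.7)·30] / 8400 = -0.001905
∂h/∂y = [45·(+0.7) − (-355)·(-0.1)] / 8400 = -0.0004762
Flow direction (−∇h) has components (+0.001905 E, +0.0004762 N).
Azimuth = atan2(E, N) = atan2(+0.001905, +0.0004762) = 76.0° ≈ 076°.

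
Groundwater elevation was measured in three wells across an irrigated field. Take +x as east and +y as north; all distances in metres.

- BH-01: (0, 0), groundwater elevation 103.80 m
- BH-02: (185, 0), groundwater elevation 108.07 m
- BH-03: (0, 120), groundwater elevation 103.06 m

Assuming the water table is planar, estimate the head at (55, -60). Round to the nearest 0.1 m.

∂h/∂x = (108.07 − 103.80) / (185 − 0) = +0.02308
∂h/∂y = (103.06 − 103.80) / (120 − 0) = -0.006167
h(55, -60) = 103.80 + (+0.02308)·(55) + (-0.006167)·(-60) = 103.80 +1.269 +0.370 = 105.439 m.

105.4 m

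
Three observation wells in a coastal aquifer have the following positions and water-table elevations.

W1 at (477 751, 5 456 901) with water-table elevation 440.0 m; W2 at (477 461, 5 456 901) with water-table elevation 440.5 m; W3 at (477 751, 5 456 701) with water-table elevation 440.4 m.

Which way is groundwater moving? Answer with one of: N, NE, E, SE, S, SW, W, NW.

NE

∂h/∂x = (440.5 − 440.0) / (477461 − 477751) = -0.001724
∂h/∂y = (440.4 − 440.0) / (5456701 − 5456901) = -0.002000
Flow = −∇h = (+0.001724 east, +0.002000 north), which points northeast.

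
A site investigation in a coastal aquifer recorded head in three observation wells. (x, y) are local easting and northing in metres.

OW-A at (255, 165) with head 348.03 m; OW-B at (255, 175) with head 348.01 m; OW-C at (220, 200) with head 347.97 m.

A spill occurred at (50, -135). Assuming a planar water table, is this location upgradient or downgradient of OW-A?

Taking OW-A as reference: OW-B−OW-A = (0, 10, -0.02); OW-C−OW-A = (-35, 35, -0.06).
Determinant of the coordinate differences = 0·35 − (-35)·10 = 350.
∂h/∂x = [(-0.02)·35 − (-0.06)·10] / 350 = -0.0002857
∂h/∂y = [0·(-0.06) − (-35)·(-0.02)] / 350 = -0.002000
Head at (50, -135) = 348.03 + (-0.0002857)·(-205) + (-0.002000)·(-300) = 348.69 m.
That is higher than the 348.03 m at OW-A, so the point is upgradient.

upgradient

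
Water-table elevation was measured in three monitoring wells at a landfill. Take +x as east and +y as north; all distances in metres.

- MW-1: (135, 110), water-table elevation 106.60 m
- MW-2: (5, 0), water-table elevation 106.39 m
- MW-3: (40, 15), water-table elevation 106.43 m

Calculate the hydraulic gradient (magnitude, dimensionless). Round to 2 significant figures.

Taking MW-1 as reference: MW-2−MW-1 = (-130, -110, -0.21); MW-3−MW-1 = (-95, -95, -0.17).
Solve a·Δx + b·Δy = Δh: det = (-130)·(-95) − (-95)·(-110) = 1900.
∂h/∂x = [(-0.21)·(-95) − (-0.17)·(-110)] / 1900 = +0.0006579
∂h/∂y = [(-130)·(-0.17) − (-95)·(-0.21)] / 1900 = +0.001132
|∇h| = √(0.0006579² + 0.001132²) = 0.001309

0.0013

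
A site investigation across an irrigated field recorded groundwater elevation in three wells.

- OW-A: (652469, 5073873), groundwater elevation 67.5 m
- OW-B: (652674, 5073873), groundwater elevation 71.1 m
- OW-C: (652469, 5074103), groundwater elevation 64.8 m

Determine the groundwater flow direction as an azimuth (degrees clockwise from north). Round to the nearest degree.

304°

∂h/∂x = (71.1 − 67.5) / (652674 − 652469) = +0.01756
∂h/∂y = (64.8 − 67.5) / (5074103 − 5073873) = -0.01174
Flow direction (−∇h) has components (-0.01756 E, +0.01174 N).
Azimuth = atan2(E, N) = atan2(-0.01756, +0.01174) = 303.8° ≈ 304°.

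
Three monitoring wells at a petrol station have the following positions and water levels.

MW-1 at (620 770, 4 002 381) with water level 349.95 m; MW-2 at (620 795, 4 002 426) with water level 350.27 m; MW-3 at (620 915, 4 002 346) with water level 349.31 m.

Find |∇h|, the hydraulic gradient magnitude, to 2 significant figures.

Three-point gradient (reference MW-1): Δ to MW-2 = (25, 45, +0.32), Δ to MW-3 = (145, -35, -0.64).
∂h/∂x = -0.002378, ∂h/∂y = +0.008432 (det = -7400).
|∇h| = √(-0.002378² + 0.008432²) = 0.008761

0.0088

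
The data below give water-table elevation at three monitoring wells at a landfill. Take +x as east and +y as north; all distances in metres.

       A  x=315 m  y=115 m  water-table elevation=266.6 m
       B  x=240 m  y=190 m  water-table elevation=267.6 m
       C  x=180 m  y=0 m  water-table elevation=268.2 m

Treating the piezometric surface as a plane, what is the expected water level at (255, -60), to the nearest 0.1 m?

Differences from A: to B (Δx, Δy, Δh) = (-75, 75, +1.0); to C = (-135, -115, +1.6).
Solve a·Δx + b·Δy = Δh: det = (-75)·(-115) − (-135)·75 = 18750.
∂h/∂x = [(+1.0)·(-115) − (+1.6)·75] / 18750 = -0.01253
∂h/∂y = [(-75)·(+1.6) − (-135)·(+1.0)] / 18750 = +0.0008000
h(255, -60) = 266.6 + (-0.01253)·(-60) + (+0.0008000)·(-175) = 266.6 +0.752 -0.140 = 267.212 m.

267.2 m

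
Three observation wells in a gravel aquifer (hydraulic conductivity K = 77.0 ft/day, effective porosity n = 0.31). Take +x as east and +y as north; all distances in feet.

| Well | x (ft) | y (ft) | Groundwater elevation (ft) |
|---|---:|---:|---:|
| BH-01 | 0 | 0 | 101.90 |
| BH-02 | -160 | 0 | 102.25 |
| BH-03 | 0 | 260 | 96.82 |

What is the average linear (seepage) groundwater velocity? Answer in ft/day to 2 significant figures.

4.9 ft/day

∂h/∂x = (102.25 − 101.90) / (-160 − 0) = -0.002187
∂h/∂y = (96.82 − 101.90) / (260 − 0) = -0.01954
|∇h| = √(-0.002187² + -0.01954²) = 0.01966
Seepage velocity v = K·i/n = 77.0 × 0.01966 / 0.31 = 4.883 ft/day.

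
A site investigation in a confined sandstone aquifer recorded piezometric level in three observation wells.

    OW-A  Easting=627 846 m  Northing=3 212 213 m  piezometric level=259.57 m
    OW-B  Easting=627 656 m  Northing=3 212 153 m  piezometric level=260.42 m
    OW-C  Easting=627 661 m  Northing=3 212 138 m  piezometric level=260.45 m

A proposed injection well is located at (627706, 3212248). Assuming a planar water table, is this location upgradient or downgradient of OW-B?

downgradient

With h = a·x + b·y + c and OW-A as origin, the differences give:
  (-190)·a + (-60)·b = +0.85
  (-185)·a + (-75)·b = +0.88
Eliminate b (×(-75) and ×(-60), subtract): 3150·a = -10.950 → a = ∂h/∂x = -0.003476
Back-substitute: b = ∂h/∂y = -0.003159.
Head at (627706, 3212248) = 259.57 + (-0.003476)·(-140) + (-0.003159)·(35) = 259.95 m.
That is lower than the 260.42 m at OW-B, so the point is downgradient.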